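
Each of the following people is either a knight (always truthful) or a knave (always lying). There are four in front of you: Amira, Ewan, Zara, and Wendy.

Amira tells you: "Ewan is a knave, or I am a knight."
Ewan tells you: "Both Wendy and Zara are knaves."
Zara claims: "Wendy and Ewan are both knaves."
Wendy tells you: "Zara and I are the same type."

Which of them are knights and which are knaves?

Consider Amira. Suppose Amira is a knave.
Then no assignment of the remaining roles makes every statement match its speaker's type — contradiction.
So Amira is a knight.
Consider Ewan. Suppose Ewan is a knight.
Then no assignment of the remaining roles makes every statement match its speaker's type — contradiction.
So Ewan is a knave.
Consider Zara. Suppose Zara is a knave.
Then whichever role Wendy has, Wendy's statement has the wrong truth value — contradiction.
So Zara is a knight.
Consider Wendy. Suppose Wendy is a knight.
Then Zara's statement comes out false, contradicting Zara being a knight.
So Wendy is a knave.

Amira: knight, Ewan: knave, Zara: knight, Wendy: knave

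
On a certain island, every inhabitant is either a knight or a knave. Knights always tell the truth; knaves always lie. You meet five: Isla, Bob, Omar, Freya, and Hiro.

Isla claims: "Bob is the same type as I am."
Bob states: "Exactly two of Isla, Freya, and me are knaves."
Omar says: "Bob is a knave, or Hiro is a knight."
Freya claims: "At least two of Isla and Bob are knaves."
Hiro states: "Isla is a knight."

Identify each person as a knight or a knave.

Isla: knave, Bob: knight, Omar: knave, Freya: knave, Hiro: knave

Consider Isla. Suppose Isla is a knight.
Then no assignment of the remaining roles makes every statement match its speaker's type — contradiction.
So Isla is a knave.
With that fixed, Hiro's statement is false, so Hiro is a knave.
Consider Bob. Suppose Bob is a knave.
Then Isla's statement comes out true, contradicting Isla being a knave.
So Bob is a knight.
With that fixed, Omar's statement is false, so Omar is a knave.
With that fixed, Freya's statement is false, so Freya is a knave.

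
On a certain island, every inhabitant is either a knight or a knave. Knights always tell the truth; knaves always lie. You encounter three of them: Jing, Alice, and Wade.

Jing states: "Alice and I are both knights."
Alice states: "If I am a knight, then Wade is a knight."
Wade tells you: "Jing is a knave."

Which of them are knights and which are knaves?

Jing: knave, Alice: knight, Wade: knight

Consider Jing. Suppose Jing is a knight.
Then no assignment of the remaining roles makes every statement match its speaker's type — contradiction.
So Jing is a knave.
With that fixed, Wade's statement is true, so Wade is a knight.
With that fixed, Alice's statement is true, so Alice is a knight.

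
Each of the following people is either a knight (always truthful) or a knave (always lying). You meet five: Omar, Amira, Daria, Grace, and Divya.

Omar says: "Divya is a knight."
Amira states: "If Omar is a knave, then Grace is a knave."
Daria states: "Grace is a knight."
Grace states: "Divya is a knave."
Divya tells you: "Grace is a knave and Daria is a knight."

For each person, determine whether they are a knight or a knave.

Consider Omar. Suppose Omar is a knight.
Then no assignment of the remaining roles makes every statement match its speaker's type — contradiction.
So Omar is a knave.
Consider Amira. Suppose Amira is a knight.
Then no assignment of the remaining roles makes every statement match its speaker's type — contradiction.
So Amira is a knave.
Consider Daria. Suppose Daria is a knave.
Then no assignment of the remaining roles makes every statement match its speaker's type — contradiction.
So Daria is a knight.
Consider Grace. Suppose Grace is a knave.
Then Amira's statement comes out true, contradicting Amira being a knave.
So Grace is a knight.
With that fixed, Divya's statement is false, so Divya is a knave.

Omar: knave, Amira: knave, Daria: knight, Grace: knight, Divya: knave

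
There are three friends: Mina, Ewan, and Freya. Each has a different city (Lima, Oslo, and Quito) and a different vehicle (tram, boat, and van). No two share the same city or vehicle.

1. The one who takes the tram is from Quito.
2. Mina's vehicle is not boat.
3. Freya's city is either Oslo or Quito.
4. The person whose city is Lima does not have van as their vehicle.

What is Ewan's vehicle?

With clues 1–4, tram and van are impossible for Ewan's vehicle.
That leaves boat.

boat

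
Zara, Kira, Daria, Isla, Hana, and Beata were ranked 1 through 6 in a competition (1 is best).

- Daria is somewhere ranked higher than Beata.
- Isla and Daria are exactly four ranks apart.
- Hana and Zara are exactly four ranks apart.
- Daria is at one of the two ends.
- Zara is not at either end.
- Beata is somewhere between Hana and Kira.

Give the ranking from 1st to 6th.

From clue 1: Daria is in {1,2,3,4,5}.
From clues 1–2: Daria is in {1,2,5}.
From clues 1–3: Kira is in {3,4}.
From clues 1–4: Daria → rank 1, Isla → rank 5.
From clues 1–5: Zara → rank 2, Hana → rank 6.
From clues 1–6: Kira → rank 3, Beata → rank 4.

Daria, Zara, Kira, Beata, Isla, Hana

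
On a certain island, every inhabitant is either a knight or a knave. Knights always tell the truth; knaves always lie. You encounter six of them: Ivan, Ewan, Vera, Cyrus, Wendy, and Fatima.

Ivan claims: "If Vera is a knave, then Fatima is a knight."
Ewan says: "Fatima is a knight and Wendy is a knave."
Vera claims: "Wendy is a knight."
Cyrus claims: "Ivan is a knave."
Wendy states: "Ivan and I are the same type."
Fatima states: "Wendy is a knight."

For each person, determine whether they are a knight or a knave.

Consider Ivan. Suppose Ivan is a knave.
Then whichever role Wendy has, Wendy's statement has the wrong truth value — contradiction.
So Ivan is a knight.
With that fixed, Cyrus's statement is false, so Cyrus is a knave.
Consider Ewan. Suppose Ewan is a knight.
Then no assignment of the remaining roles makes every statement match its speaker's type — contradiction.
So Ewan is a knave.
Consider Vera. Suppose Vera is a knave.
Then no assignment of the remaining roles makes every statement match its speaker's type — contradiction.
So Vera is a knight.
Consider Wendy. Suppose Wendy is a knave.
Then Vera's statement comes out false, contradicting Vera being a knight.
So Wendy is a knight.
With that fixed, Fatima's statement is true, so Fatima is a knight.

Ivan: knight, Ewan: knave, Vera: knight, Cyrus: knave, Wendy: knight, Fatima: knight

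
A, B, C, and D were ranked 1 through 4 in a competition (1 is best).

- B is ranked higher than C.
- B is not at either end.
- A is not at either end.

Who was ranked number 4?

C

With clue 1, B is ruled out for rank 4.
With clues 1–3, A and D are ruled out for rank 4.
So rank 4 is C.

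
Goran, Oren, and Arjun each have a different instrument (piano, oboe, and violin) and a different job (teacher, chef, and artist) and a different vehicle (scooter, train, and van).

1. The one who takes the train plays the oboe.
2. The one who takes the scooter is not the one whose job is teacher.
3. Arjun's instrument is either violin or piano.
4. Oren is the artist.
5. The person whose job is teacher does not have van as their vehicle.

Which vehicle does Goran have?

With clues 1–5, scooter and van are impossible for Goran's vehicle.
That leaves train.

train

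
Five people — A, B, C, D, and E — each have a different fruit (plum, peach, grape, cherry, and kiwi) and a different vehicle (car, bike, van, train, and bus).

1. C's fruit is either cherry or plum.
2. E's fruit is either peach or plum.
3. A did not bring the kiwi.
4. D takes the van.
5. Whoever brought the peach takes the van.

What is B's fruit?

kiwi

With clues 1–5, cherry, grape, peach, and plum are impossible for B's fruit.
That leaves kiwi.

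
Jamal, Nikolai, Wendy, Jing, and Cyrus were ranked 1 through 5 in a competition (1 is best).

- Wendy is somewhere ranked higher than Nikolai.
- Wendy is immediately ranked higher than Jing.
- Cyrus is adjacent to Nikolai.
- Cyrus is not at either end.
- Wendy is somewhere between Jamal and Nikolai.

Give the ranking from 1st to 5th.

From clue 1: Nikolai is in {2,3,4,5}.
From clues 1–2: Nikolai is in {3,4,5}.
From clues 1–3: Wendy is in {1,2}.
From clues 1–5: Jamal → rank 1, Wendy → rank 2, Jing → rank 3, Cyrus → rank 4, Nikolai → rank 5.

Jamal, Wendy, Jing, Cyrus, Nikolai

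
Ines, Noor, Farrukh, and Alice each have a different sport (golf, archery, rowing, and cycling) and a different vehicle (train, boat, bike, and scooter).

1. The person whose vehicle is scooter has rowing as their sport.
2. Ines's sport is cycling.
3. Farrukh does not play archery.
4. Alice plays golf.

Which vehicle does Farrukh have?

With clues 1–4, bike, boat, and train are impossible for Farrukh's vehicle.
That leaves scooter.

scooter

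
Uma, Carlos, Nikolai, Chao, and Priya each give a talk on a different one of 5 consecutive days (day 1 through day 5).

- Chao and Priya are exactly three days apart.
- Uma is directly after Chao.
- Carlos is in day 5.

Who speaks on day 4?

With clues 1–2, Uma is ruled out for day 4.
With clues 1–3, Carlos, Chao, and Nikolai are ruled out for day 4.
So day 4 is Priya.

Priya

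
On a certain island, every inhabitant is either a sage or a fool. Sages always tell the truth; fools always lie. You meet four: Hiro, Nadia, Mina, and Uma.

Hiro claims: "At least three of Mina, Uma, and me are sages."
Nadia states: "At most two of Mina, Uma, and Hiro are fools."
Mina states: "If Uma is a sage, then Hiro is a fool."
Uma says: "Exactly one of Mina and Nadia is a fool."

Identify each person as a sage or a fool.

Hiro: fool, Nadia: sage, Mina: sage, Uma: fool

Consider Hiro. Suppose Hiro is a sage.
Then no assignment of the remaining roles makes every statement match its speaker's type — contradiction.
So Hiro is a fool.
With that fixed, Mina's statement is true, so Mina is a sage.
With that fixed, Nadia's statement is true, so Nadia is a sage.
With that fixed, Uma's statement is false, so Uma is a fool.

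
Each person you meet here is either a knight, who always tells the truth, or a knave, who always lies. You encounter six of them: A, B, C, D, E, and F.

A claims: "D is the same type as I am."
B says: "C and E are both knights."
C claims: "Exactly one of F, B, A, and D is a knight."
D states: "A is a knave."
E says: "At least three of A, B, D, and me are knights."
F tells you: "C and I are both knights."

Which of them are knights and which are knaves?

A: knave, B: knave, C: knight, D: knight, E: knave, F: knave

Consider A. Suppose A is a knight.
Then no assignment of the remaining roles makes every statement match its speaker's type — contradiction.
So A is a knave.
With that fixed, D's statement is true, so D is a knight.
Consider B. Suppose B is a knight.
Then no assignment of the remaining roles makes every statement match its speaker's type — contradiction.
So B is a knave.
With that fixed, E's statement is false, so E is a knave.
Consider C. Suppose C is a knave.
Then no assignment of the remaining roles makes every statement match its speaker's type — contradiction.
So C is a knight.
Consider F. Suppose F is a knight.
Then C's statement comes out false, contradicting C being a knight.
So F is a knave.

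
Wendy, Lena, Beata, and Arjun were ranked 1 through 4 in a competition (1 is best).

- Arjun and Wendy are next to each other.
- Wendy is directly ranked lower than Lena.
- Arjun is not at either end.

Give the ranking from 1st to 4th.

From clues 1–2: Wendy is in {2,3}.
From clues 1–3: Lena → rank 1, Wendy → rank 2, Arjun → rank 3, Beata → rank 4.

Lena, Wendy, Arjun, Beata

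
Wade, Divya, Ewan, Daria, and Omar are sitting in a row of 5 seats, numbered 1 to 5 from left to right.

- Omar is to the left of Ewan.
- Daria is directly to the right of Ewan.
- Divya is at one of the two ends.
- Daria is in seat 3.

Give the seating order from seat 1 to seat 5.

Omar, Ewan, Daria, Wade, Divya

From clue 1: Ewan is in {2,3,4,5}.
From clues 1–2: Ewan is in {2,3,4}.
From clues 1–3: Divya is in {1,5}.
From clues 1–4: Omar → seat 1, Ewan → seat 2, Daria → seat 3, Wade → seat 4, Divya → seat 5.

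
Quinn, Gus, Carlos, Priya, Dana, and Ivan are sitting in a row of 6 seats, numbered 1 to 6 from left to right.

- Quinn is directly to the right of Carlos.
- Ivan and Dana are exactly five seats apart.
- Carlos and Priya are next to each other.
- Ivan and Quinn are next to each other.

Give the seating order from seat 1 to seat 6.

Dana, Gus, Priya, Carlos, Quinn, Ivan

From clue 1: Quinn is in {2,3,4,5,6}.
From clues 1–2: Dana is in {1,6}.
From clues 1–3: Quinn is in {4,5}.
From clues 1–4: Dana → seat 1, Gus → seat 2, Priya → seat 3, Carlos → seat 4, Quinn → seat 5, Ivan → seat 6.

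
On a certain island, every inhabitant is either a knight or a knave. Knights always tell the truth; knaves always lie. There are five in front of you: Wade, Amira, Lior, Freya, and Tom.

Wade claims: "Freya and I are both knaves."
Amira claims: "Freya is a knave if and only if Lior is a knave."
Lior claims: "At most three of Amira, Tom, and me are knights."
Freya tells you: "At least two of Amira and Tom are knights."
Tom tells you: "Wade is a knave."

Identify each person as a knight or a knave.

Regardless of anyone's role, Lior's statement is true, so Lior is a knight.
Consider Wade. Suppose Wade is a knight.
Then Wade's own statement would have to be true, but it can't be — contradiction.
So Wade is a knave.
With that fixed, Tom's statement is true, so Tom is a knight.
Consider Amira. Suppose Amira is a knave.
Then no assignment of the remaining roles makes every statement match its speaker's type — contradiction.
So Amira is a knight.
With that fixed, Freya's statement is true, so Freya is a knight.

Wade: knave, Amira: knight, Lior: knight, Freya: knight, Tom: knight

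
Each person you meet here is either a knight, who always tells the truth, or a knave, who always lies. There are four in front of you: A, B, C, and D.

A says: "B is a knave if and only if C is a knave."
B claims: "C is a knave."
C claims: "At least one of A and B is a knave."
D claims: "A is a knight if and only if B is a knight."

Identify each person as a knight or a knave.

A: knave, B: knave, C: knight, D: knight

Consider A. Suppose A is a knight.
Then no assignment of the remaining roles makes every statement match its speaker's type — contradiction.
So A is a knave.
With that fixed, C's statement is true, so C is a knight.
With that fixed, B's statement is false, so B is a knave.
With that fixed, D's statement is true, so D is a knight.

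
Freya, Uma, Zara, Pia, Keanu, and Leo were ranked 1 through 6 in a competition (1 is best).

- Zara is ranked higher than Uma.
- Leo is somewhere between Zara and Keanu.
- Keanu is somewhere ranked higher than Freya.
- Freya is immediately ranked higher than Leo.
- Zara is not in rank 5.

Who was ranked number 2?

Freya

With clues 1–4, Leo, Uma, and Zara are ruled out for rank 2.
With clues 1–5, Keanu and Pia are ruled out for rank 2.
So rank 2 is Freya.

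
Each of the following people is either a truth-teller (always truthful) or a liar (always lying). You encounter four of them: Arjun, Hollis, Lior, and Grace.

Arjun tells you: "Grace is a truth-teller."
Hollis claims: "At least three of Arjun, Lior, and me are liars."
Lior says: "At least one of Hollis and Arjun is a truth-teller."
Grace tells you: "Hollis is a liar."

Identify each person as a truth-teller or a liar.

Arjun: truth-teller, Hollis: liar, Lior: truth-teller, Grace: truth-teller

Consider Arjun. Suppose Arjun is a liar.
Then no assignment of the remaining roles makes every statement match its speaker's type — contradiction.
So Arjun is a truth-teller.
With that fixed, Hollis's statement is false, so Hollis is a liar.
With that fixed, Lior's statement is true, so Lior is a truth-teller.
With that fixed, Grace's statement is true, so Grace is a truth-teller.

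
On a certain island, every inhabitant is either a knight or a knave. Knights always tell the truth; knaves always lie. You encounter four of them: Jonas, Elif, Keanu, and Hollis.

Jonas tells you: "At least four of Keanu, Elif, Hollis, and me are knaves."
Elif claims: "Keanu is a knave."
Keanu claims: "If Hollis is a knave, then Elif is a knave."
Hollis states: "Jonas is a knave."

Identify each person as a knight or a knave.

Consider Jonas. Suppose Jonas is a knight.
Then Jonas's own statement would have to be true, but it can't be — contradiction.
So Jonas is a knave.
With that fixed, Hollis's statement is true, so Hollis is a knight.
With that fixed, Keanu's statement is true, so Keanu is a knight.
With that fixed, Elif's statement is false, so Elif is a knave.

Jonas: knave, Elif: knave, Keanu: knight, Hollis: knight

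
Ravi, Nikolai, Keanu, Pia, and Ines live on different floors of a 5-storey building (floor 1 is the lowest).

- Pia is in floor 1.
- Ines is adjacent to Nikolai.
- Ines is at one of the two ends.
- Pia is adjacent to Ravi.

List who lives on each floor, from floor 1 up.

Pia, Ravi, Keanu, Nikolai, Ines

From clue 1: Pia → floor 1.
From clues 1–2: Ravi is in {2,3,4,5}.
From clues 1–3: Nikolai → floor 4, Ines → floor 5.
From clues 1–4: Ravi → floor 2, Keanu → floor 3.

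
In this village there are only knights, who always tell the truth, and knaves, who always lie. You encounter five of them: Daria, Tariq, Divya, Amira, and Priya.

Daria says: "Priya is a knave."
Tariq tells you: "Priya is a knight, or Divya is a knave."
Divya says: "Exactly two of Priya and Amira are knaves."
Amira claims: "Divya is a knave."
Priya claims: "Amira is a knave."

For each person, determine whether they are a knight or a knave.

Daria: knight, Tariq: knight, Divya: knave, Amira: knight, Priya: knave

Consider Daria. Suppose Daria is a knave.
Then no assignment of the remaining roles makes every statement match its speaker's type — contradiction.
So Daria is a knight.
Consider Tariq. Suppose Tariq is a knave.
Then no assignment of the remaining roles makes every statement match its speaker's type — contradiction.
So Tariq is a knight.
Consider Divya. Suppose Divya is a knight.
Then no assignment of the remaining roles makes every statement match its speaker's type — contradiction.
So Divya is a knave.
With that fixed, Amira's statement is true, so Amira is a knight.
With that fixed, Priya's statement is false, so Priya is a knave.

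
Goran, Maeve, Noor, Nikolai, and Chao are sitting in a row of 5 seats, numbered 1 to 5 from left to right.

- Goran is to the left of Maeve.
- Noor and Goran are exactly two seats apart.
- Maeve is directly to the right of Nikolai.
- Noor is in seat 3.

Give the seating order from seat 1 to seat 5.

Goran, Chao, Noor, Nikolai, Maeve

From clue 1: Goran is in {1,2,3,4}.
From clues 1–3: Chao → seat 2, Nikolai → seat 4, Maeve → seat 5.
From clues 1–4: Goran → seat 1, Noor → seat 3.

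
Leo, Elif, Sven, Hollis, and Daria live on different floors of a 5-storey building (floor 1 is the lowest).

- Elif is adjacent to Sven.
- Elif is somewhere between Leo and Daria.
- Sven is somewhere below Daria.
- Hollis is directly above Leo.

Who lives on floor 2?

With clues 1–3, Daria is ruled out for floor 2.
With clues 1–4, Elif, Leo, and Sven are ruled out for floor 2.
So floor 2 is Hollis.

Hollis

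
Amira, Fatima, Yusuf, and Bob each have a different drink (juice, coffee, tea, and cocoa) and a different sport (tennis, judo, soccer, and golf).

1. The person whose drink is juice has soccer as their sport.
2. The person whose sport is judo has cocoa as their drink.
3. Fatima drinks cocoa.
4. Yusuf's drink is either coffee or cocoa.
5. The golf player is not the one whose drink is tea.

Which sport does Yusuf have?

With clues 1–3, judo is impossible for Yusuf's sport.
With clues 1–4, soccer is impossible for Yusuf's sport.
With clues 1–5, tennis is impossible for Yusuf's sport.
That leaves golf.

golf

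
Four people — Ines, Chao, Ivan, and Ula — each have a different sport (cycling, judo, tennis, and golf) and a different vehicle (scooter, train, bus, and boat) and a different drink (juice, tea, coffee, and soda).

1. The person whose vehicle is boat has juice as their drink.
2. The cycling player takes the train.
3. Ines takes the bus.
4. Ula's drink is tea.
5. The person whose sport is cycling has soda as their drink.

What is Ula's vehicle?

scooter

With clues 1–3, bus is impossible for Ula's vehicle.
With clues 1–4, boat is impossible for Ula's vehicle.
With clues 1–5, train is impossible for Ula's vehicle.
That leaves scooter.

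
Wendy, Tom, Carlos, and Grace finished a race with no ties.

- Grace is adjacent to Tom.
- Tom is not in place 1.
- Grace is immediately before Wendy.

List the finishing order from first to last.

From clues 1–2: Tom is in {2,3,4}.
From clues 1–3: Carlos → place 1, Tom → place 2, Grace → place 3, Wendy → place 4.

Carlos, Tom, Grace, Wendy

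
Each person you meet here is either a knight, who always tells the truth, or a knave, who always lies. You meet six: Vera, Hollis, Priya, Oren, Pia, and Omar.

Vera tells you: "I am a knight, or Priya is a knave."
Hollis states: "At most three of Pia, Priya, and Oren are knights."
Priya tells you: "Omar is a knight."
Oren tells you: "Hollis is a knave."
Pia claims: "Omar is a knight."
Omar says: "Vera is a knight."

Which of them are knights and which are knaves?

Regardless of anyone's role, Hollis's statement is true, so Hollis is a knight.
With that fixed, Oren's statement is false, so Oren is a knave.
Consider Vera. Suppose Vera is a knave.
Then no assignment of the remaining roles makes every statement match its speaker's type — contradiction.
So Vera is a knight.
With that fixed, Omar's statement is true, so Omar is a knight.
With that fixed, Priya's statement is true, so Priya is a knight.
With that fixed, Pia's statement is true, so Pia is a knight.

Vera: knight, Hollis: knight, Priya: knight, Oren: knave, Pia: knight, Omar: knight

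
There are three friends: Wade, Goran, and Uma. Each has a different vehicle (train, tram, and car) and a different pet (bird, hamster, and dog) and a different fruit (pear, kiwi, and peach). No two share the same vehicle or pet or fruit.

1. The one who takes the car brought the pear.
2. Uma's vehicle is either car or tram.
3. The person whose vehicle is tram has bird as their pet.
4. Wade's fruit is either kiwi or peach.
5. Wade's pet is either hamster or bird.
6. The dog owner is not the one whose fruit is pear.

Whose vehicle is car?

Uma

With clues 1–4, Wade is impossible for the one with vehicle car.
With clues 1–6, Goran is impossible for the one with vehicle car.
That leaves Uma.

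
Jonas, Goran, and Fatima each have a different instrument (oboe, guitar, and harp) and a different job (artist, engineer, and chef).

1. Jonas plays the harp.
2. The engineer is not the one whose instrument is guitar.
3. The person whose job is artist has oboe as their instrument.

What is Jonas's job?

engineer

With clues 1–3, artist and chef are impossible for Jonas's job.
That leaves engineer.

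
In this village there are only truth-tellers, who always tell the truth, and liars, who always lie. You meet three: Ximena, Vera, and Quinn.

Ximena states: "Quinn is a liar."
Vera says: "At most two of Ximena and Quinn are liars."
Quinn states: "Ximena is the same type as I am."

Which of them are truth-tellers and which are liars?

Regardless of anyone's role, Vera's statement is true, so Vera is a truth-teller.
Consider Ximena. Suppose Ximena is a liar.
Then whichever role Quinn has, Quinn's statement has the wrong truth value — contradiction.
So Ximena is a truth-teller.
Consider Quinn. Suppose Quinn is a truth-teller.
Then Ximena's statement comes out false, contradicting Ximena being a truth-teller.
So Quinn is a liar.

Ximena: truth-teller, Vera: truth-teller, Quinn: liar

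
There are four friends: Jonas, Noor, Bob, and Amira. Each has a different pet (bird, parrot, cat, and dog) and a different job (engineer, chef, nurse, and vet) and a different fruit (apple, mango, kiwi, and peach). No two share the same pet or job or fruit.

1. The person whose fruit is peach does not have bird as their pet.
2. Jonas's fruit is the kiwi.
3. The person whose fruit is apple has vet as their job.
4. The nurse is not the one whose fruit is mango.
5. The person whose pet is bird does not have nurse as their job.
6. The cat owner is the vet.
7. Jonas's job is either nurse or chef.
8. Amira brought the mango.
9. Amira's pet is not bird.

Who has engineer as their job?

With clues 1–7, Jonas is impossible for the one with job engineer.
With clues 1–9, Bob and Noor are impossible for the one with job engineer.
That leaves Amira.

Amira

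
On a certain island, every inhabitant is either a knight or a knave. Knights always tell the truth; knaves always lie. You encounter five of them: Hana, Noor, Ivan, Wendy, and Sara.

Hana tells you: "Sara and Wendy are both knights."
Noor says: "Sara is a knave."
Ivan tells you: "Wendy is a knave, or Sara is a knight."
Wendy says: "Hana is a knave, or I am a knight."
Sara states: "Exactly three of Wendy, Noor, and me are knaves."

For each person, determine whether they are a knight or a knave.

Hana: knave, Noor: knight, Ivan: knave, Wendy: knight, Sara: knave

Consider Hana. Suppose Hana is a knight.
Then no assignment of the remaining roles makes every statement match its speaker's type — contradiction.
So Hana is a knave.
With that fixed, Wendy's statement is true, so Wendy is a knight.
With that fixed, Sara's statement is false, so Sara is a knave.
With that fixed, Noor's statement is true, so Noor is a knight.
With that fixed, Ivan's statement is false, so Ivan is a knave.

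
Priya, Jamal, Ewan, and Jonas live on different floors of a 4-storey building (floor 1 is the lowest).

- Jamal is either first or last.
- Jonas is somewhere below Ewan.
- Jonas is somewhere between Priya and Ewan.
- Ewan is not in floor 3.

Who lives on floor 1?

With clues 1–2, Ewan is ruled out for floor 1.
With clues 1–3, Jonas is ruled out for floor 1.
With clues 1–4, Priya is ruled out for floor 1.
So floor 1 is Jamal.

Jamal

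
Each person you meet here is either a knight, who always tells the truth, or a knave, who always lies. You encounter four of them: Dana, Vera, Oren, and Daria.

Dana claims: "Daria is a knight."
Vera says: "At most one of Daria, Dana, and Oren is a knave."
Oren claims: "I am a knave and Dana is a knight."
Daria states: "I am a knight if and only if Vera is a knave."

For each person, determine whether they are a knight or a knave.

Consider Dana. Suppose Dana is a knight.
Then whichever role Oren has, Oren's statement has the wrong truth value — contradiction.
So Dana is a knave.
With that fixed, Oren's statement is false, so Oren is a knave.
With that fixed, Vera's statement is false, so Vera is a knave.
Consider Daria. Suppose Daria is a knight.
Then Dana's statement comes out true, contradicting Dana being a knave.
So Daria is a knave.

Dana: knave, Vera: knave, Oren: knave, Daria: knave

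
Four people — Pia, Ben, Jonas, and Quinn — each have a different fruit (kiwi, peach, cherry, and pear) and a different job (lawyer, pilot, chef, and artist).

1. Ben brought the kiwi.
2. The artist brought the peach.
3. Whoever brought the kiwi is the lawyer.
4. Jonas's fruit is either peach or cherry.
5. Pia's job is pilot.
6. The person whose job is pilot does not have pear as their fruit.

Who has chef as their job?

With clues 1–3, Ben is impossible for the one with job chef.
With clues 1–5, Pia is impossible for the one with job chef.
With clues 1–6, Jonas is impossible for the one with job chef.
That leaves Quinn.

Quinn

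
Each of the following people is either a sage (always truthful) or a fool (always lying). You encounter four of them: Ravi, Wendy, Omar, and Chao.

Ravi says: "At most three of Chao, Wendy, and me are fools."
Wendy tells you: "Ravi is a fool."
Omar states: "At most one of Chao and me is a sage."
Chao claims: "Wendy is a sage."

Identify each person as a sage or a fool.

Ravi: sage, Wendy: fool, Omar: sage, Chao: fool

Regardless of anyone's role, Ravi's statement is true, so Ravi is a sage.
With that fixed, Wendy's statement is false, so Wendy is a fool.
With that fixed, Chao's statement is false, so Chao is a fool.
With that fixed, Omar's statement is true, so Omar is a sage.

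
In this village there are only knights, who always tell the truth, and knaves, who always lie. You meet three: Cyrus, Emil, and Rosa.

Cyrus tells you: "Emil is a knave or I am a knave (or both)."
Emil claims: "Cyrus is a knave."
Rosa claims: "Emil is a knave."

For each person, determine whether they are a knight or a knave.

Consider Cyrus. Suppose Cyrus is a knave.
Then Cyrus's own statement would have to be false, but it can't be — contradiction.
So Cyrus is a knight.
With that fixed, Emil's statement is false, so Emil is a knave.
With that fixed, Rosa's statement is true, so Rosa is a knight.

Cyrus: knight, Emil: knave, Rosa: knight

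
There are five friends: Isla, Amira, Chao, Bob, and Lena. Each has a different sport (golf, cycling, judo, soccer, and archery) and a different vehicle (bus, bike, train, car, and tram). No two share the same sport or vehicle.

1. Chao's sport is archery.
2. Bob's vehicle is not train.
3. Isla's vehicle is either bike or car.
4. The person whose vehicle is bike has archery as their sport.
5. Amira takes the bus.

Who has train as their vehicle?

With clues 1–2, Bob is impossible for the one with vehicle train.
With clues 1–3, Isla is impossible for the one with vehicle train.
With clues 1–4, Chao is impossible for the one with vehicle train.
With clues 1–5, Amira is impossible for the one with vehicle train.
That leaves Lena.

Lena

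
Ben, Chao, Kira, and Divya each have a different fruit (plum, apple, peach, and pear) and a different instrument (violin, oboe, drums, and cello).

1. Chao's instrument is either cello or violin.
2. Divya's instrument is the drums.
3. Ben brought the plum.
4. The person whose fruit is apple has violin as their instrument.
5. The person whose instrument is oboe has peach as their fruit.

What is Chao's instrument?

violin

Clue 1 rules out drums and oboe for Chao's instrument.
With clues 1–5, cello is impossible for Chao's instrument.
That leaves violin.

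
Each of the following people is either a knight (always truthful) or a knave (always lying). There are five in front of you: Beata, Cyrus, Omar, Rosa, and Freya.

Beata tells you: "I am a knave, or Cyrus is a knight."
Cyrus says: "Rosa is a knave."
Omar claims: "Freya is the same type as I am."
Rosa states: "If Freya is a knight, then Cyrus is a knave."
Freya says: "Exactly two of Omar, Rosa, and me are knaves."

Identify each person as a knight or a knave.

Beata: knight, Cyrus: knight, Omar: knave, Rosa: knave, Freya: knight

Consider Beata. Suppose Beata is a knave.
Then Beata's own statement would have to be false, but it can't be — contradiction.
So Beata is a knight.
Consider Cyrus. Suppose Cyrus is a knave.
Then Beata's statement comes out false, contradicting Beata being a knight.
So Cyrus is a knight.
Consider Omar. Suppose Omar is a knight.
Then no assignment of the remaining roles makes every statement match its speaker's type — contradiction.
So Omar is a knave.
Consider Rosa. Suppose Rosa is a knight.
Then Cyrus's statement comes out false, contradicting Cyrus being a knight.
So Rosa is a knave.
Consider Freya. Suppose Freya is a knave.
Then Omar's statement comes out true, contradicting Omar being a knave.
So Freya is a knight.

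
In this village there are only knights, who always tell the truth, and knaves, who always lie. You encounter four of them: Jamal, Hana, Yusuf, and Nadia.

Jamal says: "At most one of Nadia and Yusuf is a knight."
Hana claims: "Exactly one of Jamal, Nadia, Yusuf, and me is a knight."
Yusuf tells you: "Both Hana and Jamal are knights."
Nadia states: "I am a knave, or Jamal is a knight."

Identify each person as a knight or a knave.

Consider Jamal. Suppose Jamal is a knave.
Then whichever role Nadia has, Nadia's statement has the wrong truth value — contradiction.
So Jamal is a knight.
With that fixed, Nadia's statement is true, so Nadia is a knight.
With that fixed, Hana's statement is false, so Hana is a knave.
With that fixed, Yusuf's statement is false, so Yusuf is a knave.

Jamal: knight, Hana: knave, Yusuf: knave, Nadia: knight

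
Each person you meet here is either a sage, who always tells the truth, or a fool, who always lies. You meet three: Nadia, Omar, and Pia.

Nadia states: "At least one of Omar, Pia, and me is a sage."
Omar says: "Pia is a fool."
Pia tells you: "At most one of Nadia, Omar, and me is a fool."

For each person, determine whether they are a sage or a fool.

Consider Nadia. Suppose Nadia is a fool.
Then no assignment of the remaining roles makes every statement match its speaker's type — contradiction.
So Nadia is a sage.
Consider Omar. Suppose Omar is a sage.
Then no assignment of the remaining roles makes every statement match its speaker's type — contradiction.
So Omar is a fool.
Consider Pia. Suppose Pia is a fool.
Then Omar's statement comes out true, contradicting Omar being a fool.
So Pia is a sage.

Nadia: sage, Omar: fool, Pia: sage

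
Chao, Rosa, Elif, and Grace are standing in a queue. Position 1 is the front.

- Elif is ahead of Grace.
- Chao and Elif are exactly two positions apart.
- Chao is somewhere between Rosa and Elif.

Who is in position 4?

Rosa

With clue 1, Elif is ruled out for position 4.
With clues 1–3, Chao and Grace are ruled out for position 4.
So position 4 is Rosa.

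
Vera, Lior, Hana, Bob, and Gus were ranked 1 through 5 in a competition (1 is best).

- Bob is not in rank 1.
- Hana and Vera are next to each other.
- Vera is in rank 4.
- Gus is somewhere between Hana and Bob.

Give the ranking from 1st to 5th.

From clue 1: Bob is in {2,3,4,5}.
From clues 1–3: Vera → rank 4.
From clues 1–4: Lior → rank 1, Bob → rank 2, Gus → rank 3, Hana → rank 5.

Lior, Bob, Gus, Vera, Hana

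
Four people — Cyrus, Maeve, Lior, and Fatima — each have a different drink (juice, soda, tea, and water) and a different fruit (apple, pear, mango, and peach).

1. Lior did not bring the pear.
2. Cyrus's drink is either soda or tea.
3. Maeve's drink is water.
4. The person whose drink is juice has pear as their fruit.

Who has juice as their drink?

Fatima

With clues 1–2, Cyrus is impossible for the one with drink juice.
With clues 1–3, Maeve is impossible for the one with drink juice.
With clues 1–4, Lior is impossible for the one with drink juice.
That leaves Fatima.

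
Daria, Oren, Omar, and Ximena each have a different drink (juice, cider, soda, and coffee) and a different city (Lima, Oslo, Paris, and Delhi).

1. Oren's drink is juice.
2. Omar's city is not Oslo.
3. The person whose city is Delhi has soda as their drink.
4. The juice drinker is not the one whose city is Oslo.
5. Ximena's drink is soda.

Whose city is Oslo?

With clues 1–2, Omar is impossible for the one with city Oslo.
With clues 1–4, Oren is impossible for the one with city Oslo.
With clues 1–5, Ximena is impossible for the one with city Oslo.
That leaves Daria.

Daria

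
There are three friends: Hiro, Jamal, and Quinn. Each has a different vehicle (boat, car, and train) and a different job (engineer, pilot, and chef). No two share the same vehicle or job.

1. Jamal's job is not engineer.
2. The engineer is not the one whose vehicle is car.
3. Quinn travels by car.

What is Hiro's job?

With clues 1–3, chef and pilot are impossible for Hiro's job.
That leaves engineer.

engineer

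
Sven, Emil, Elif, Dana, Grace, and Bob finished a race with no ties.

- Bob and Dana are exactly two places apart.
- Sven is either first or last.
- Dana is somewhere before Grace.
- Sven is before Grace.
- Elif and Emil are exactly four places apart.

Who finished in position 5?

Bob

With clues 1–2, Sven is ruled out for place 5.
With clues 1–5, Dana, Elif, Emil, and Grace are ruled out for place 5.
So place 5 is Bob.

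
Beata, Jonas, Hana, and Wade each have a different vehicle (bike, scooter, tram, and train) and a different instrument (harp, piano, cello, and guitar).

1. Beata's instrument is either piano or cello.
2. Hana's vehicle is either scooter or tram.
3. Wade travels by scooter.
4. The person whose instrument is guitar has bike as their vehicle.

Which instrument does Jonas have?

With clues 1–4, cello, harp, and piano are impossible for Jonas's instrument.
That leaves guitar.

guitar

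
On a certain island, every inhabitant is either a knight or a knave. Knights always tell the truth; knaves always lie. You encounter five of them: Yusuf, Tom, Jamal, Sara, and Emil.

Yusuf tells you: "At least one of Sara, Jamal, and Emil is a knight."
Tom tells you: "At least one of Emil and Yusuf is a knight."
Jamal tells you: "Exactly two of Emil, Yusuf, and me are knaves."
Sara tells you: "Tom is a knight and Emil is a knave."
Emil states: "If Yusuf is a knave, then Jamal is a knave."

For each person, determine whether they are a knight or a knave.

Consider Yusuf. Suppose Yusuf is a knave.
Then no assignment of the remaining roles makes every statement match its speaker's type — contradiction.
So Yusuf is a knight.
With that fixed, Tom's statement is true, so Tom is a knight.
With that fixed, Emil's statement is true, so Emil is a knight.
With that fixed, Jamal's statement is false, so Jamal is a knave.
With that fixed, Sara's statement is false, so Sara is a knave.

Yusuf: knight, Tom: knight, Jamal: knave, Sara: knave, Emil: knight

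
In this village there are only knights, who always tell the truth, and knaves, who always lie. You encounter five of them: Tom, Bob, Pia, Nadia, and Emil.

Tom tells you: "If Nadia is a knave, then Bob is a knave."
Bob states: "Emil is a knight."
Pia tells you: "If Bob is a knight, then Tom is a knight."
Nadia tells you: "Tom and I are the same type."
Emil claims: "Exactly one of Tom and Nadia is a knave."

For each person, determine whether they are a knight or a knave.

Tom: knight, Bob: knave, Pia: knight, Nadia: knight, Emil: knave

Consider Tom. Suppose Tom is a knave.
Then whichever role Nadia has, Nadia's statement has the wrong truth value — contradiction.
So Tom is a knight.
With that fixed, Pia's statement is true, so Pia is a knight.
Consider Bob. Suppose Bob is a knight.
Then no assignment of the remaining roles makes every statement match its speaker's type — contradiction.
So Bob is a knave.
Consider Nadia. Suppose Nadia is a knave.
Then no assignment of the remaining roles makes every statement match its speaker's type — contradiction.
So Nadia is a knight.
With that fixed, Emil's statement is false, so Emil is a knave.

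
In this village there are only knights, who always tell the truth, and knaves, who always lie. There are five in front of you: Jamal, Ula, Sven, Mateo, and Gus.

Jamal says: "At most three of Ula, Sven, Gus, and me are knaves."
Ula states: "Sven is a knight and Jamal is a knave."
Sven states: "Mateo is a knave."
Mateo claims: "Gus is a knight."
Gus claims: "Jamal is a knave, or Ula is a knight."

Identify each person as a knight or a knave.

Jamal: knight, Ula: knave, Sven: knight, Mateo: knave, Gus: knave

Consider Jamal. Suppose Jamal is a knave.
Then no assignment of the remaining roles makes every statement match its speaker's type — contradiction.
So Jamal is a knight.
With that fixed, Ula's statement is false, so Ula is a knave.
With that fixed, Gus's statement is false, so Gus is a knave.
With that fixed, Mateo's statement is false, so Mateo is a knave.
With that fixed, Sven's statement is true, so Sven is a knight.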